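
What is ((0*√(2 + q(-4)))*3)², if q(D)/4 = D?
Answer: 0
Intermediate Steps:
q(D) = 4*D
((0*√(2 + q(-4)))*3)² = ((0*√(2 + 4*(-4)))*3)² = ((0*√(2 - 16))*3)² = ((0*√(-14))*3)² = ((0*(I*√14))*3)² = (0*3)² = 0² = 0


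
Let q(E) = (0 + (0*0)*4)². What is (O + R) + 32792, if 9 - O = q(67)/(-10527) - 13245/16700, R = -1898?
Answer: 103218669/3340 ≈ 30904.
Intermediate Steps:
q(E) = 0 (q(E) = (0 + 0*4)² = (0 + 0)² = 0² = 0)
O = 32709/3340 (O = 9 - (0/(-10527) - 13245/16700) = 9 - (0*(-1/10527) - 13245*1/16700) = 9 - (0 - 2649/3340) = 9 - 1*(-2649/3340) = 9 + 2649/3340 = 32709/3340 ≈ 9.7931)
(O + R) + 32792 = (32709/3340 - 1898) + 32792 = -6306611/3340 + 32792 = 103218669/3340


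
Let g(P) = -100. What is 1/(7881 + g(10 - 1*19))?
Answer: 1/7781 ≈ 0.00012852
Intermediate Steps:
1/(7881 + g(10 - 1*19)) = 1/(7881 - 100) = 1/7781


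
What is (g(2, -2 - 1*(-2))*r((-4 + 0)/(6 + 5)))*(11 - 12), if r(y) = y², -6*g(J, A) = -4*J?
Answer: -64/363 ≈ -0.17631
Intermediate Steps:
g(J, A) = 2*J/3 (g(J, A) = -(-2)*J/3 = 2*J/3)
(g(2, -2 - 1*(-2))*r((-4 + 0)/(6 + 5)))*(11 - 12) = (((⅔)*2)*((-4 + 0)/(6 + 5))²)*(11 - 12) = (4*(-4/11)²/3)*(-1) = ((4/3)*(16/121))*(-1) = (64/363)*(-1) = -64/363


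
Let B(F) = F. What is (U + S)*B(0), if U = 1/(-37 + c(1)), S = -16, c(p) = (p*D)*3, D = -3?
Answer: 0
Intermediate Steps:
c(p) = -9*p (c(p) = (p*(-3))*3 = -3*p*3 = -9*p)
U = -1/46 (U = 1/(-37 - 9*1) = 1/(-37 - 9) = 1/(-46) = -1/46 ≈ -0.021739)
(U + S)*B(0) = (-1/46 - 16)*0 = -737/46*0 = 0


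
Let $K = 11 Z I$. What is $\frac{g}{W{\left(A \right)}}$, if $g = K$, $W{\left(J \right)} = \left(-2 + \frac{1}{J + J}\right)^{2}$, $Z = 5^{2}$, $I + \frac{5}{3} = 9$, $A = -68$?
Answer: $\frac{111900800}{223587} \approx 500.48$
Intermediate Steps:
$I = \frac{22}{3}$ ($I = - \frac{5}{3} + 9 = \frac{22}{3} \approx 7.3333$)
$Z = 25$
$W{\left(J \right)} = \left(-2 + \frac{1}{2 J}\right)^{2}$
$K = \frac{6050}{3}$ ($K = 11 \cdot 25 \cdot \frac{22}{3} = 275 \cdot \frac{22}{3} = \frac{6050}{3} \approx 2016.7$)
$g = \frac{6050}{3} \approx 2016.7$
$\frac{g}{W{\left(A \right)}} = \frac{6050}{3 \frac{\left(-1 + 4 \left(-68\right)\right)^{2}}{4 \cdot 4624}} = \frac{6050}{3 \cdot \frac{1}{4} \cdot \frac{1}{4624} \left(-1 - 272\right)^{2}} = \frac{6050}{3 \cdot \frac{1}{4} \cdot \frac{1}{4624} \left(-273\right)^{2}} = \frac{6050}{3 \cdot \frac{1}{4} \cdot \frac{1}{4624} \cdot 74529} = \frac{6050}{3 \cdot \frac{74529}{18496}} = \frac{6050}{3} \cdot \frac{18496}{74529} = \frac{111900800}{223587}$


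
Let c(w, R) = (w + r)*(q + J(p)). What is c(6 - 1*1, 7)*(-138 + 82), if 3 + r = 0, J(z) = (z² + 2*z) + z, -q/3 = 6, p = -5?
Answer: 896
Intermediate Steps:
q = -18 (q = -3*6 = -18)
J(z) = z² + 3*z
r = -3 (r = -3 + 0 = -3)
c(w, R) = 24 - 8*w (c(w, R) = (w - 3)*(-18 - 5*(3 - 5)) = (-3 + w)*(-18 - 5*(-2)) = (-3 + w)*(-18 + 10) = (-3 + w)*(-8) = 24 - 8*w)
c(6 - 1*1, 7)*(-138 + 82) = (24 - 8*(6 - 1*1))*(-138 + 82) = (24 - 8*(6 - 1))*(-56) = (24 - 8*5)*(-56) = (24 - 40)*(-56) = -16*(-56) = 896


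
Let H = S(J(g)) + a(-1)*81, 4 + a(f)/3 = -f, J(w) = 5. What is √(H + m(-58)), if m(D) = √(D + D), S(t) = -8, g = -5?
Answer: √(-737 + 2*I*√29) ≈ 0.1984 + 27.148*I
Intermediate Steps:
a(f) = -12 - 3*f (a(f) = -12 + 3*(-f) = -12 - 3*f)
m(D) = √2*√D (m(D) = √(2*D) = √2*√D)
H = -737 (H = -8 + (-12 - 3*(-1))*81 = -8 + (-12 + 3)*81 = -8 - 9*81 = -8 - 729 = -737)
√(H + m(-58)) = √(-737 + √2*√(-58)) = √(-737 + √2*(I*√58)) = √(-737 + 2*I*√29)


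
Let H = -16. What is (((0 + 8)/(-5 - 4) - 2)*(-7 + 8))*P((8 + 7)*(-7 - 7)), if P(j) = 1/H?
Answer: 13/72 ≈ 0.18056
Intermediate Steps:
P(j) = -1/16 (P(j) = 1/(-16) = -1/16)
(((0 + 8)/(-5 - 4) - 2)*(-7 + 8))*P((8 + 7)*(-7 - 7)) = (((0 + 8)/(-5 - 4) - 2)*(-7 + 8))*(-1/16) = ((8/(-9) - 2)*1)*(-1/16) = ((8*(-⅑) - 2)*1)*(-1/16) = ((-8/9 - 2)*1)*(-1/16) = -26/9*1*(-1/16) = -26/9*(-1/16) = 13/72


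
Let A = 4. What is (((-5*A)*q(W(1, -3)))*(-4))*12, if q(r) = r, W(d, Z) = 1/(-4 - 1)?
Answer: -192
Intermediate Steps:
W(d, Z) = -⅕ (W(d, Z) = 1/(-5) = -⅕)
(((-5*A)*q(W(1, -3)))*(-4))*12 = ((-5*4*(-⅕))*(-4))*12 = (-20*(-⅕)*(-4))*12 = (4*(-4))*12 = -16*12 = -192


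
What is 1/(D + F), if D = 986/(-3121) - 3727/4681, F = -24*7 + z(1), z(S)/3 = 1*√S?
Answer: -14609401/2426798598 ≈ -0.0060200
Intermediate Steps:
z(S) = 3*√S (z(S) = 3*(1*√S) = 3*√S)
F = -165 (F = -24*7 + 3*√1 = -168 + 3*1 = -168 + 3 = -165)
D = -16247433/14609401 (D = 986*(-1/3121) - 3727*1/4681 = -986/3121 - 3727/4681 = -16247433/14609401 ≈ -1.1121)
1/(D + F) = 1/(-16247433/14609401 - 165) = 1/(-2426798598/14609401) = -14609401/2426798598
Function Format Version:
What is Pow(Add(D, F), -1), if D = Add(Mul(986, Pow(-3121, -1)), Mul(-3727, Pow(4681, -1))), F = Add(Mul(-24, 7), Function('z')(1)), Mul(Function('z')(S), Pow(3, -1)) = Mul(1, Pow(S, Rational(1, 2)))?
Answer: Rational(-14609401, 2426798598) ≈ -0.0060200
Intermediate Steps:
Function('z')(S) = Mul(3, Pow(S, Rational(1, 2))) (Function('z')(S) = Mul(3, Mul(1, Pow(S, Rational(1, 2)))) = Mul(3, Pow(S, Rational(1, 2))))
F = -165 (F = Add(Mul(-24, 7), Mul(3, Pow(1, Rational(1, 2)))) = Add(-168, Mul(3, 1)) = Add(-168, 3) = -165)
D = Rational(-16247433, 14609401) (D = Add(Mul(986, Rational(-1, 3121)), Mul(-3727, Rational(1, 4681))) = Add(Rational(-986, 3121), Rational(-3727, 4681)) = Rational(-16247433, 14609401) ≈ -1.1121)
Pow(Add(D, F), -1) = Pow(Add(Rational(-16247433, 14609401), -165), -1) = Pow(Rational(-2426798598, 14609401), -1) = Rational(-14609401, 2426798598)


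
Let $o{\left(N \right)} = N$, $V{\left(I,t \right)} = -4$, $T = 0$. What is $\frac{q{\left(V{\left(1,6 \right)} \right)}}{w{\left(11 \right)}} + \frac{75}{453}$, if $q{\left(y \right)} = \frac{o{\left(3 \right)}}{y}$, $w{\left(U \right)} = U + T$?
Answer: $\frac{647}{6644} \approx 0.097381$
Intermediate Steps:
$w{\left(U \right)} = U$ ($w{\left(U \right)} = U + 0 = U$)
$q{\left(y \right)} = \frac{3}{y}$
$\frac{q{\left(V{\left(1,6 \right)} \right)}}{w{\left(11 \right)}} + \frac{75}{453} = \frac{3 \frac{1}{-4}}{11} + \frac{75}{453} = 3 \left(- \frac{1}{4}\right) \frac{1}{11} + 75 \cdot \frac{1}{453} = \left(- \frac{3}{4}\right) \frac{1}{11} + \frac{25}{151} = - \frac{3}{44} + \frac{25}{151} = \frac{647}{6644}$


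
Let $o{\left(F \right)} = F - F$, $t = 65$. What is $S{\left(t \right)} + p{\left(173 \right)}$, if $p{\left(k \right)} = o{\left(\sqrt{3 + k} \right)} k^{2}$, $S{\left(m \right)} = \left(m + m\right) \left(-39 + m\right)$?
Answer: $3380$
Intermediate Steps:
$S{\left(m \right)} = 2 m \left(-39 + m\right)$
$o{\left(F \right)} = 0$
$p{\left(k \right)} = 0$ ($p{\left(k \right)} = 0 k^{2} = 0$)
$S{\left(t \right)} + p{\left(173 \right)} = 2 \cdot 65 \left(-39 + 65\right) + 0 = 2 \cdot 65 \cdot 26 + 0 = 3380 + 0 = 3380$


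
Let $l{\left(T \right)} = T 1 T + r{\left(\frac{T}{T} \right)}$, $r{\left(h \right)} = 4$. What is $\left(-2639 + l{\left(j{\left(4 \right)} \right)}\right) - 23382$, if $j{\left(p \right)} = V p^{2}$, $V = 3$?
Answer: $-23713$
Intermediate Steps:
$j{\left(p \right)} = 3 p^{2}$
$l{\left(T \right)} = 4 + T^{2}$ ($l{\left(T \right)} = T 1 T + 4 = T T + 4 = T^{2} + 4 = 4 + T^{2}$)
$\left(-2639 + l{\left(j{\left(4 \right)} \right)}\right) - 23382 = \left(-2639 + \left(4 + \left(3 \cdot 4^{2}\right)^{2}\right)\right) - 23382 = \left(-2639 + \left(4 + \left(3 \cdot 16\right)^{2}\right)\right) - 23382 = \left(-2639 + \left(4 + 48^{2}\right)\right) - 23382 = \left(-2639 + \left(4 + 2304\right)\right) - 23382 = \left(-2639 + 2308\right) - 23382 = -331 - 23382 = -23713$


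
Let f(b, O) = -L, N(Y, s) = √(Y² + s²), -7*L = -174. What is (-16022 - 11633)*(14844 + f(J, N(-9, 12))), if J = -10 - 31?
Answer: -2868763770/7 ≈ -4.0982e+8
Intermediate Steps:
J = -41
L = 174/7 (L = -⅐*(-174) = 174/7 ≈ 24.857)
f(b, O) = -174/7 (f(b, O) = -1*174/7 = -174/7)
(-16022 - 11633)*(14844 + f(J, N(-9, 12))) = (-16022 - 11633)*(14844 - 174/7) = -27655*103734/7 = -2868763770/7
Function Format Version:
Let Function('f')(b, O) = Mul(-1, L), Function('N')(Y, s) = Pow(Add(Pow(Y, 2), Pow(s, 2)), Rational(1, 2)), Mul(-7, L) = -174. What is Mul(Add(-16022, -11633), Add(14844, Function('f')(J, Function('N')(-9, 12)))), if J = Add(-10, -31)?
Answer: Rational(-2868763770, 7) ≈ -4.0982e+8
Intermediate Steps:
J = -41
L = Rational(174, 7) (L = Mul(Rational(-1, 7), -174) = Rational(174, 7) ≈ 24.857)
Function('f')(b, O) = Rational(-174, 7) (Function('f')(b, O) = Mul(-1, Rational(174, 7)) = Rational(-174, 7))
Mul(Add(-16022, -11633), Add(14844, Function('f')(J, Function('N')(-9, 12)))) = Mul(Add(-16022, -11633), Add(14844, Rational(-174, 7))) = Mul(-27655, Rational(103734, 7)) = Rational(-2868763770, 7)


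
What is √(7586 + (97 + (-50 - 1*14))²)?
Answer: 5*√347 ≈ 93.140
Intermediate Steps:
√(7586 + (97 + (-50 - 1*14))²) = √(7586 + (97 + (-50 - 14))²) = √(7586 + (97 - 64)²) = √(7586 + 33²) = √(7586 + 1089) = √8675 = 5*√347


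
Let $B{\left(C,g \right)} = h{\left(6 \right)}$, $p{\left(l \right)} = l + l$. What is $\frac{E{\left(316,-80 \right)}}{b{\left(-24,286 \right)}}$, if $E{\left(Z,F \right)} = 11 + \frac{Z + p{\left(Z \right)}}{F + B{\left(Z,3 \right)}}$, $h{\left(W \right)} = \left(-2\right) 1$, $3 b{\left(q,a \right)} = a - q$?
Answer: $- \frac{69}{12710} \approx -0.0054288$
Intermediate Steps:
$b{\left(q,a \right)} = - \frac{q}{3} + \frac{a}{3}$ ($b{\left(q,a \right)} = \frac{a - q}{3} = - \frac{q}{3} + \frac{a}{3}$)
$h{\left(W \right)} = -2$
$p{\left(l \right)} = 2 l$
$B{\left(C,g \right)} = -2$
$E{\left(Z,F \right)} = 11 + \frac{3 Z}{-2 + F}$ ($E{\left(Z,F \right)} = 11 + \frac{Z + 2 Z}{F - 2} = 11 + \frac{3 Z}{-2 + F}$)
$\frac{E{\left(316,-80 \right)}}{b{\left(-24,286 \right)}} = \frac{\frac{1}{-2 - 80} \left(-22 + 3 \cdot 316 + 11 \left(-80\right)\right)}{\left(- \frac{1}{3}\right) \left(-24\right) + \frac{1}{3} \cdot 286} = \frac{\frac{1}{-82} \left(-22 + 948 - 880\right)}{8 + \frac{286}{3}} = \frac{\left(- \frac{1}{82}\right) 46}{\frac{310}{3}} = \left(- \frac{23}{41}\right) \frac{3}{310} = - \frac{69}{12710}$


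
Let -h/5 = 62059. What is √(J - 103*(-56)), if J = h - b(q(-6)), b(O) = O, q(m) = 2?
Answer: I*√304529 ≈ 551.84*I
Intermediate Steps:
h = -310295 (h = -5*62059 = -310295)
J = -310297 (J = -310295 - 1*2 = -310295 - 2 = -310297)
√(J - 103*(-56)) = √(-310297 - 103*(-56)) = √(-310297 + 5768) = √(-304529) = I*√304529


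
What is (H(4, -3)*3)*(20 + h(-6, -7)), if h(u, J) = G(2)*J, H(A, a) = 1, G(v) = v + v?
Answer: -24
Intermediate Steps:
G(v) = 2*v
h(u, J) = 4*J (h(u, J) = (2*2)*J = 4*J)
(H(4, -3)*3)*(20 + h(-6, -7)) = (1*3)*(20 + 4*(-7)) = 3*(20 - 28) = 3*(-8) = -24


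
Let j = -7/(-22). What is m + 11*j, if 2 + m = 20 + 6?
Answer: 55/2 ≈ 27.500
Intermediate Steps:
j = 7/22 (j = -7*(-1/22) = 7/22 ≈ 0.31818)
m = 24 (m = -2 + (20 + 6) = -2 + 26 = 24)
m + 11*j = 24 + 11*(7/22) = 24 + 7/2 = 55/2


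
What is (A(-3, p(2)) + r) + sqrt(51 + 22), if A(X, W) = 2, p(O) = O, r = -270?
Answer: -268 + sqrt(73) ≈ -259.46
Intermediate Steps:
(A(-3, p(2)) + r) + sqrt(51 + 22) = (2 - 270) + sqrt(51 + 22) = -268 + sqrt(73)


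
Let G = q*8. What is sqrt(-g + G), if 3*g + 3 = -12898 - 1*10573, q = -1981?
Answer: I*sqrt(72210)/3 ≈ 89.573*I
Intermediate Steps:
G = -15848 (G = -1981*8 = -15848)
g = -23474/3 (g = -1 + (-12898 - 1*10573)/3 = -1 + (-12898 - 10573)/3 = -1 + (1/3)*(-23471) = -1 - 23471/3 = -23474/3 ≈ -7824.7)
sqrt(-g + G) = sqrt(-1*(-23474/3) - 15848) = sqrt(23474/3 - 15848) = sqrt(-24070/3) = I*sqrt(72210)/3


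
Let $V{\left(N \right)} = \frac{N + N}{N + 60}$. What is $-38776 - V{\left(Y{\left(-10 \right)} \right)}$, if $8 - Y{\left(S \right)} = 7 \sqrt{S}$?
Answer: $- \frac{99151266}{2557} + \frac{420 i \sqrt{10}}{2557} \approx -38776.0 + 0.51942 i$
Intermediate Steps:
$Y{\left(S \right)} = 8 - 7 \sqrt{S}$
$V{\left(N \right)} = \frac{2 N}{60 + N}$
$-38776 - V{\left(Y{\left(-10 \right)} \right)} = -38776 - \frac{2 \left(8 - 7 \sqrt{-10}\right)}{60 + \left(8 - 7 \sqrt{-10}\right)} = -38776 - \frac{2 \left(8 - 7 i \sqrt{10}\right)}{60 + \left(8 - 7 i \sqrt{10}\right)} = -38776 - \frac{2 \left(8 - 7 i \sqrt{10}\right)}{68 - 7 i \sqrt{10}}$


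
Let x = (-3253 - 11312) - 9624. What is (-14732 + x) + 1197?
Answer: -37724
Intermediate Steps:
x = -24189 (x = -14565 - 9624 = -24189)
(-14732 + x) + 1197 = (-14732 - 24189) + 1197 = -38921 + 1197 = -37724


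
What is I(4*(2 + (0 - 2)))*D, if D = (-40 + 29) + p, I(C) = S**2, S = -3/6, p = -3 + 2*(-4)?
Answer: -11/2 ≈ -5.5000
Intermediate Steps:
p = -11 (p = -3 - 8 = -11)
S = -1/2 (S = -3*1/6 = -1/2 ≈ -0.50000)
I(C) = 1/4 (I(C) = (-1/2)**2 = 1/4)
D = -22 (D = (-40 + 29) - 11 = -11 - 11 = -22)
I(4*(2 + (0 - 2)))*D = (1/4)*(-22) = -11/2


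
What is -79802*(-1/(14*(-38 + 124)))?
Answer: 39901/602 ≈ 66.281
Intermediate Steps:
-79802*(-1/(14*(-38 + 124))) = -79802/((-14*86)) = -79802/(-1204) = -79802*(-1/1204) = 39901/602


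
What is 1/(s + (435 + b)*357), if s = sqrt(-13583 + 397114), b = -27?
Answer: 145656/21215286805 - sqrt(383531)/21215286805 ≈ 6.8364e-6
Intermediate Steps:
s = sqrt(383531) ≈ 619.30
1/(s + (435 + b)*357) = 1/(sqrt(383531) + (435 - 27)*357) = 1/(sqrt(383531) + 408*357) = 1/(sqrt(383531) + 145656) = 1/(145656 + sqrt(383531))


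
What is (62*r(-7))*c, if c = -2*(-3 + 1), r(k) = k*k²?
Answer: -85064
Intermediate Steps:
r(k) = k³
c = 4 (c = -2*(-2) = 4)
(62*r(-7))*c = (62*(-7)³)*4 = (62*(-343))*4 = -21266*4 = -85064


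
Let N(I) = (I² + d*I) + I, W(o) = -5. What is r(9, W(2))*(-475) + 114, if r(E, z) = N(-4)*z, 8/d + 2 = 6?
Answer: 9614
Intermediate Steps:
d = 2 (d = 8/(-2 + 6) = 8/4 = 8*(¼) = 2)
N(I) = I² + 3*I (N(I) = (I² + 2*I) + I = I² + 3*I)
r(E, z) = 4*z (r(E, z) = (-4*(3 - 4))*z = (-4*(-1))*z = 4*z)
r(9, W(2))*(-475) + 114 = (4*(-5))*(-475) + 114 = -20*(-475) + 114 = 9500 + 114 = 9614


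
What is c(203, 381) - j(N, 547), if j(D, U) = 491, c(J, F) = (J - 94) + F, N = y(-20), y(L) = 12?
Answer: -1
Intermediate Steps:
N = 12
c(J, F) = -94 + F + J (c(J, F) = (-94 + J) + F = -94 + F + J)
c(203, 381) - j(N, 547) = (-94 + 381 + 203) - 1*491 = 490 - 491 = -1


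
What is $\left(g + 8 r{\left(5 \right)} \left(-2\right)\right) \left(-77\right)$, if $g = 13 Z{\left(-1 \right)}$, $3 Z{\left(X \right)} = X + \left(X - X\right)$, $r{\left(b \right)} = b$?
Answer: $\frac{19481}{3} \approx 6493.7$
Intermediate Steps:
$Z{\left(X \right)} = \frac{X}{3}$ ($Z{\left(X \right)} = \frac{X + \left(X - X\right)}{3} = \frac{X + 0}{3} = \frac{X}{3}$)
$g = - \frac{13}{3}$ ($g = 13 \cdot \frac{1}{3} \left(-1\right) = 13 \left(- \frac{1}{3}\right) = - \frac{13}{3} \approx -4.3333$)
$\left(g + 8 r{\left(5 \right)} \left(-2\right)\right) \left(-77\right) = \left(- \frac{13}{3} + 8 \cdot 5 \left(-2\right)\right) \left(-77\right) = \left(- \frac{13}{3} + 40 \left(-2\right)\right) \left(-77\right) = \left(- \frac{13}{3} - 80\right) \left(-77\right) = \left(- \frac{253}{3}\right) \left(-77\right) = \frac{19481}{3}$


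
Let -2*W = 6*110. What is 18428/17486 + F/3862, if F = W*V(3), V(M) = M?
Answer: 13464449/16882733 ≈ 0.79753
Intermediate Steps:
W = -330 (W = -3*110 = -1/2*660 = -330)
F = -990 (F = -330*3 = -990)
18428/17486 + F/3862 = 18428/17486 - 990/3862 = 18428*(1/17486) - 990*1/3862 = 9214/8743 - 495/1931 = 13464449/16882733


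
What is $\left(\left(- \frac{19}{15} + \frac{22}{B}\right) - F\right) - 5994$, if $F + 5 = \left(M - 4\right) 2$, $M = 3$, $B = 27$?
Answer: $- \frac{808306}{135} \approx -5987.5$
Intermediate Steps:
$F = -7$ ($F = -5 + \left(3 - 4\right) 2 = -5 - 2 = -7$)
$\left(\left(- \frac{19}{15} + \frac{22}{B}\right) - F\right) - 5994 = \left(\left(- \frac{19}{15} + \frac{22}{27}\right) - -7\right) - 5994 = \left(\left(\left(-19\right) \frac{1}{15} + 22 \cdot \frac{1}{27}\right) + 7\right) - 5994 = \left(\left(- \frac{19}{15} + \frac{22}{27}\right) + 7\right) - 5994 = \left(- \frac{61}{135} + 7\right) - 5994 = \frac{884}{135} - 5994 = - \frac{808306}{135}$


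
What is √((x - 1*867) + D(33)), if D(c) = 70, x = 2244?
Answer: √1447 ≈ 38.039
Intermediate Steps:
√((x - 1*867) + D(33)) = √((2244 - 1*867) + 70) = √((2244 - 867) + 70) = √(1377 + 70) = √1447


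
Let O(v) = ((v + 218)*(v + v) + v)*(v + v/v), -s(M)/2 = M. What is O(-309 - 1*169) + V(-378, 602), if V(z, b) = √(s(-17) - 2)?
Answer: -118335114 + 4*√2 ≈ -1.1834e+8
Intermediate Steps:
s(M) = -2*M
V(z, b) = 4*√2 (V(z, b) = √(-2*(-17) - 2) = √(34 - 2) = √32 = 4*√2)
O(v) = (1 + v)*(v + 2*v*(218 + v)) (O(v) = ((218 + v)*(2*v) + v)*(v + 1) = (2*v*(218 + v) + v)*(1 + v) = (v + 2*v*(218 + v))*(1 + v) = (1 + v)*(v + 2*v*(218 + v)))
O(-309 - 1*169) + V(-378, 602) = (-309 - 1*169)*(437 + 2*(-309 - 1*169)² + 439*(-309 - 1*169)) + 4*√2 = (-309 - 169)*(437 + 2*(-309 - 169)² + 439*(-309 - 169)) + 4*√2 = -478*(437 + 2*(-478)² + 439*(-478)) + 4*√2 = -478*(437 + 2*228484 - 209842) + 4*√2 = -478*(437 + 456968 - 209842) + 4*√2 = -478*247563 + 4*√2 = -118335114 + 4*√2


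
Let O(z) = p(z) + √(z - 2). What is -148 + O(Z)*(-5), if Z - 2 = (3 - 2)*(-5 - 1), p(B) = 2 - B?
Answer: -178 - 5*I*√6 ≈ -178.0 - 12.247*I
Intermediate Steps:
Z = -4 (Z = 2 + (3 - 2)*(-5 - 1) = 2 + 1*(-6) = 2 - 6 = -4)
O(z) = 2 + √(-2 + z) - z (O(z) = (2 - z) + √(z - 2) = (2 - z) + √(-2 + z) = 2 + √(-2 + z) - z)
-148 + O(Z)*(-5) = -148 + (2 + √(-2 - 4) - 1*(-4))*(-5) = -148 + (2 + √(-6) + 4)*(-5) = -148 + (2 + I*√6 + 4)*(-5) = -148 + (6 + I*√6)*(-5) = -148 + (-30 - 5*I*√6) = -178 - 5*I*√6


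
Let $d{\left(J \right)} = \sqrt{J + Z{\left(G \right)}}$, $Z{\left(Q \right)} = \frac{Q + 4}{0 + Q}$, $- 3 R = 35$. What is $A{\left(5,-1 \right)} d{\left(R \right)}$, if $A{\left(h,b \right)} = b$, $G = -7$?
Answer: $- \frac{2 i \sqrt{1239}}{21} \approx - 3.3523 i$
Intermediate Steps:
$R = - \frac{35}{3}$ ($R = \left(- \frac{1}{3}\right) 35 = - \frac{35}{3} \approx -11.667$)
$Z{\left(Q \right)} = \frac{4 + Q}{Q}$
$d{\left(J \right)} = \sqrt{\frac{3}{7} + J}$ ($d{\left(J \right)} = \sqrt{J + \frac{4 - 7}{-7}} = \sqrt{J - - \frac{3}{7}} = \sqrt{J + \frac{3}{7}} = \sqrt{\frac{3}{7} + J}$)
$A{\left(5,-1 \right)} d{\left(R \right)} = - \frac{\sqrt{21 + 49 \left(- \frac{35}{3}\right)}}{7} = - \frac{\sqrt{21 - \frac{1715}{3}}}{7} = - \frac{\sqrt{- \frac{1652}{3}}}{7} = - \frac{\frac{2}{3} i \sqrt{1239}}{7} = - \frac{2 i \sqrt{1239}}{21}$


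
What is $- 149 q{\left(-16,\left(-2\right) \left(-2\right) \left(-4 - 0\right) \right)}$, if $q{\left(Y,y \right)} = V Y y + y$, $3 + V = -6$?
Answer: $345680$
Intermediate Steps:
$V = -9$ ($V = -3 - 6 = -9$)
$q{\left(Y,y \right)} = y - 9 Y y$ ($q{\left(Y,y \right)} = - 9 Y y + y = y - 9 Y y$)
$- 149 q{\left(-16,\left(-2\right) \left(-2\right) \left(-4 - 0\right) \right)} = - 149 \left(-2\right) \left(-2\right) \left(-4 - 0\right) \left(1 - -144\right) = - 149 \cdot 4 \left(-4 + 0\right) \left(1 + 144\right) = - 149 \cdot 4 \left(-4\right) 145 = - 149 \left(\left(-16\right) 145\right) = - 149 \left(-2320\right) = \left(-1\right) \left(-345680\right) = 345680$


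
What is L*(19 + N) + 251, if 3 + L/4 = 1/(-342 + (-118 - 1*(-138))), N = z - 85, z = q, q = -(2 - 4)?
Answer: 164187/161 ≈ 1019.8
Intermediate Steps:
q = 2 (q = -1*(-2) = 2)
z = 2
N = -83 (N = 2 - 85 = -83)
L = -1934/161 (L = -12 + 4/(-342 + (-118 - 1*(-138))) = -12 + 4/(-342 + (-118 + 138)) = -12 + 4/(-342 + 20) = -12 + 4/(-322) = -12 + 4*(-1/322) = -12 - 2/161 = -1934/161 ≈ -12.012)
L*(19 + N) + 251 = -1934*(19 - 83)/161 + 251 = -1934/161*(-64) + 251 = 123776/161 + 251 = 164187/161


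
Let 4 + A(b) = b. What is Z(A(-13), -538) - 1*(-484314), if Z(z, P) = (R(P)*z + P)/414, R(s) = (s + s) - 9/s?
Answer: 35960592449/74244 ≈ 4.8436e+5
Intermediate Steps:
A(b) = -4 + b
R(s) = -9/s + 2*s (R(s) = 2*s - 9/s = -9/s + 2*s)
Z(z, P) = P/414 + z*(-9/P + 2*P)/414 (Z(z, P) = ((-9/P + 2*P)*z + P)/414 = (z*(-9/P + 2*P) + P)*(1/414) = (P + z*(-9/P + 2*P))*(1/414) = P/414 + z*(-9/P + 2*P)/414)
Z(A(-13), -538) - 1*(-484314) = ((1/414)*(-538) - 1/46*(-4 - 13)/(-538) + (1/207)*(-538)*(-4 - 13)) - 1*(-484314) = (-269/207 - 1/46*(-17)*(-1/538) + (1/207)*(-538)*(-17)) + 484314 = (-269/207 - 17/24748 + 9146/207) + 484314 = 3183833/74244 + 484314 = 35960592449/74244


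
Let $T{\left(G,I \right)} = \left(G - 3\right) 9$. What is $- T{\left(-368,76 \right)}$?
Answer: $3339$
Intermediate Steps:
$T{\left(G,I \right)} = -27 + 9 G$ ($T{\left(G,I \right)} = \left(-3 + G\right) 9 = -27 + 9 G$)
$- T{\left(-368,76 \right)} = - (-27 + 9 \left(-368\right)) = - (-27 - 3312) = \left(-1\right) \left(-3339\right) = 3339$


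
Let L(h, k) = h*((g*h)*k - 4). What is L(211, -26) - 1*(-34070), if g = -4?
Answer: 4663410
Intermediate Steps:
L(h, k) = h*(-4 - 4*h*k) (L(h, k) = h*((-4*h)*k - 4) = h*(-4*h*k - 4) = h*(-4 - 4*h*k))
L(211, -26) - 1*(-34070) = -4*211*(1 + 211*(-26)) - 1*(-34070) = -4*211*(1 - 5486) + 34070 = -4*211*(-5485) + 34070 = 4629340 + 34070 = 4663410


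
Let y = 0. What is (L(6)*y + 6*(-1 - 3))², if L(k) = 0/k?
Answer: 576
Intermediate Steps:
L(k) = 0
(L(6)*y + 6*(-1 - 3))² = (0*0 + 6*(-1 - 3))² = (0 + 6*(-4))² = (0 - 24)² = (-24)² = 576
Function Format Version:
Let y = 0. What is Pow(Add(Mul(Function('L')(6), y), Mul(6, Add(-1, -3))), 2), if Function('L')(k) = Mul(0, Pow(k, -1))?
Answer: 576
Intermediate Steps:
Function('L')(k) = 0
Pow(Add(Mul(Function('L')(6), y), Mul(6, Add(-1, -3))), 2) = Pow(Add(Mul(0, 0), Mul(6, Add(-1, -3))), 2) = Pow(Add(0, Mul(6, -4)), 2) = Pow(Add(0, -24), 2) = Pow(-24, 2) = 576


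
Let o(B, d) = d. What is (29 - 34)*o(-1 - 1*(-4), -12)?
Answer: 60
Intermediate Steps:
(29 - 34)*o(-1 - 1*(-4), -12) = (29 - 34)*(-12) = -5*(-12) = 60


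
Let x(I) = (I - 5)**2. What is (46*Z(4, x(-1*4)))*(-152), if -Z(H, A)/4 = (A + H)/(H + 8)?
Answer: 594320/3 ≈ 1.9811e+5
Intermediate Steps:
x(I) = (-5 + I)**2
Z(H, A) = -4*(A + H)/(8 + H) (Z(H, A) = -4*(A + H)/(H + 8) = -4*(A + H)/(8 + H))
(46*Z(4, x(-1*4)))*(-152) = (46*(4*(-(-5 - 1*4)**2 - 1*4)/(8 + 4)))*(-152) = (46*(4*(-(-5 - 4)**2 - 4)/12))*(-152) = (46*(4*(1/12)*(-1*(-9)**2 - 4)))*(-152) = (46*(4*(1/12)*(-1*81 - 4)))*(-152) = (46*(4*(1/12)*(-81 - 4)))*(-152) = (46*(4*(1/12)*(-85)))*(-152) = (46*(-85/3))*(-152) = -3910/3*(-152) = 594320/3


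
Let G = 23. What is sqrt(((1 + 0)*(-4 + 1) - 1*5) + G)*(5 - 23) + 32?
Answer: 32 - 18*sqrt(15) ≈ -37.714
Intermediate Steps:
sqrt(((1 + 0)*(-4 + 1) - 1*5) + G)*(5 - 23) + 32 = sqrt(((1 + 0)*(-4 + 1) - 1*5) + 23)*(5 - 23) + 32 = sqrt((1*(-3) - 5) + 23)*(-18) + 32 = sqrt((-3 - 5) + 23)*(-18) + 32 = sqrt(-8 + 23)*(-18) + 32 = sqrt(15)*(-18) + 32 = -18*sqrt(15) + 32 = 32 - 18*sqrt(15)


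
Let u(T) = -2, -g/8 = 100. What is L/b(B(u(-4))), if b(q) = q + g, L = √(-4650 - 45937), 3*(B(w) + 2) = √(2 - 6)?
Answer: 3*√50587*(1 - 1203*I)/2894420 ≈ 0.00023312 - 0.28044*I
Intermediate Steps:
g = -800 (g = -8*100 = -800)
B(w) = -2 + 2*I/3 (B(w) = -2 + √(2 - 6)/3 = -2 + √(-4)/3 = -2 + (2*I)/3 = -2 + 2*I/3)
L = I*√50587 (L = √(-50587) = I*√50587 ≈ 224.92*I)
b(q) = -800 + q (b(q) = q - 800 = -800 + q)
L/b(B(u(-4))) = (I*√50587)/(-800 + (-2 + 2*I/3)) = (I*√50587)/(-802 + 2*I/3) = (I*√50587)*(9*(-802 - 2*I/3)/5788840) = 9*I*√50587*(-802 - 2*I/3)/5788840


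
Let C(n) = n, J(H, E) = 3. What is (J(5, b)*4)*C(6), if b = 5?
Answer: 72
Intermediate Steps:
(J(5, b)*4)*C(6) = (3*4)*6 = 12*6 = 72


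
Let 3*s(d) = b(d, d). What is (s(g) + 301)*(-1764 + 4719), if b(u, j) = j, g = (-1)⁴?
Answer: 890440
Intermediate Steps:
g = 1
s(d) = d/3
(s(g) + 301)*(-1764 + 4719) = ((⅓)*1 + 301)*(-1764 + 4719) = (⅓ + 301)*2955 = (904/3)*2955 = 890440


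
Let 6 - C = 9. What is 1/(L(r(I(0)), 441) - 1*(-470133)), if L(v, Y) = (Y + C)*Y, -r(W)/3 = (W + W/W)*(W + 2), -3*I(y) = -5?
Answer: 1/663291 ≈ 1.5076e-6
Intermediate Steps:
C = -3 (C = 6 - 1*9 = 6 - 9 = -3)
I(y) = 5/3 (I(y) = -⅓*(-5) = 5/3)
r(W) = -3*(1 + W)*(2 + W) (r(W) = -3*(W + W/W)*(W + 2) = -3*(W + 1)*(2 + W) = -3*(1 + W)*(2 + W))
L(v, Y) = Y*(-3 + Y) (L(v, Y) = (Y - 3)*Y = (-3 + Y)*Y = Y*(-3 + Y))
1/(L(r(I(0)), 441) - 1*(-470133)) = 1/(441*(-3 + 441) - 1*(-470133)) = 1/(441*438 + 470133) = 1/(193158 + 470133) = 1/663291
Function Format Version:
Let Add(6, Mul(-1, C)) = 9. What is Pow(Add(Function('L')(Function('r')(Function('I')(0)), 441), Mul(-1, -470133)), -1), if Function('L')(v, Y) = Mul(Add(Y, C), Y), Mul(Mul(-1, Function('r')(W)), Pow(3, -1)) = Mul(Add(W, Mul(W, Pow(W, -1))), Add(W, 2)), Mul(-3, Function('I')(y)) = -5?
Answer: Rational(1, 663291) ≈ 1.5076e-6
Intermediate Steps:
C = -3 (C = Add(6, Mul(-1, 9)) = Add(6, -9) = -3)
Function('I')(y) = Rational(5, 3) (Function('I')(y) = Mul(Rational(-1, 3), -5) = Rational(5, 3))
Function('r')(W) = Mul(-3, Add(1, W), Add(2, W)) (Function('r')(W) = Mul(-3, Mul(Add(W, Mul(W, Pow(W, -1))), Add(W, 2))) = Mul(-3, Mul(Add(W, 1), Add(2, W))) = Mul(-3, Mul(Add(1, W), Add(2, W))) = Mul(-3, Add(1, W), Add(2, W)))
Function('L')(v, Y) = Mul(Y, Add(-3, Y)) (Function('L')(v, Y) = Mul(Add(Y, -3), Y) = Mul(Add(-3, Y), Y) = Mul(Y, Add(-3, Y)))
Pow(Add(Function('L')(Function('r')(Function('I')(0)), 441), Mul(-1, -470133)), -1) = Pow(Add(Mul(441, Add(-3, 441)), Mul(-1, -470133)), -1) = Pow(Add(Mul(441, 438), 470133), -1) = Pow(Add(193158, 470133), -1) = Pow(663291, -1) = Rational(1, 663291)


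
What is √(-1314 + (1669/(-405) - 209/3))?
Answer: I*√2810270/45 ≈ 37.253*I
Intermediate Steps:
√(-1314 + (1669/(-405) - 209/3)) = √(-1314 + (1669*(-1/405) - 209*⅓)) = √(-1314 + (-1669/405 - 209/3)) = √(-1314 - 29884/405) = √(-562054/405) = I*√2810270/45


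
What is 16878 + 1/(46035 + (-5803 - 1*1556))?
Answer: 652773529/38676 ≈ 16878.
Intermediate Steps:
16878 + 1/(46035 + (-5803 - 1*1556)) = 16878 + 1/(46035 + (-5803 - 1556)) = 16878 + 1/(46035 - 7359) = 16878 + 1/38676 = 652773529/38676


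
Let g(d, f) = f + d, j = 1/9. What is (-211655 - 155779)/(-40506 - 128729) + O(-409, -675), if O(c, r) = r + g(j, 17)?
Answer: -998733529/1523115 ≈ -655.72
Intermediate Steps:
j = ⅑ ≈ 0.11111
g(d, f) = d + f
O(c, r) = 154/9 + r (O(c, r) = r + (⅑ + 17) = r + 154/9 = 154/9 + r)
(-211655 - 155779)/(-40506 - 128729) + O(-409, -675) = (-211655 - 155779)/(-40506 - 128729) + (154/9 - 675) = -367434/(-169235) - 5921/9 = -367434*(-1/169235) - 5921/9 = 367434/169235 - 5921/9 = -998733529/1523115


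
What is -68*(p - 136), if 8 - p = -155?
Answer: -1836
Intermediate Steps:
p = 163 (p = 8 - 1*(-155) = 8 + 155 = 163)
-68*(p - 136) = -68*(163 - 136) = -68*27 = -1836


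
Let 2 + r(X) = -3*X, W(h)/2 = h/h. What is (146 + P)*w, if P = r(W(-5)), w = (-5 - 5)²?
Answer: 13800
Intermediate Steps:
W(h) = 2 (W(h) = 2*(h/h) = 2*1 = 2)
r(X) = -2 - 3*X
w = 100 (w = (-10)² = 100)
P = -8 (P = -2 - 3*2 = -2 - 6 = -8)
(146 + P)*w = (146 - 8)*100 = 138*100 = 13800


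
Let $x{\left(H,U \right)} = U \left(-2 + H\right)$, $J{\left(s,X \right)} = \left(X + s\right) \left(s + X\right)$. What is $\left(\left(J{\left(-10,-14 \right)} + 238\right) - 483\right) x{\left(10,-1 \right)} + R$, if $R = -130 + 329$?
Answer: $-2449$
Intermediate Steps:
$J{\left(s,X \right)} = \left(X + s\right)^{2}$ ($J{\left(s,X \right)} = \left(X + s\right) \left(X + s\right) = \left(X + s\right)^{2}$)
$R = 199$
$\left(\left(J{\left(-10,-14 \right)} + 238\right) - 483\right) x{\left(10,-1 \right)} + R = \left(\left(\left(-14 - 10\right)^{2} + 238\right) - 483\right) \left(- (-2 + 10)\right) + 199 = \left(\left(\left(-24\right)^{2} + 238\right) - 483\right) \left(\left(-1\right) 8\right) + 199 = \left(\left(576 + 238\right) - 483\right) \left(-8\right) + 199 = \left(814 - 483\right) \left(-8\right) + 199 = 331 \left(-8\right) + 199 = -2648 + 199 = -2449$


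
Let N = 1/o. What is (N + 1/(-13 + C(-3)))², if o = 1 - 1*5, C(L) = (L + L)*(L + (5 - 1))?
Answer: 529/5776 ≈ 0.091586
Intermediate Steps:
C(L) = 2*L*(4 + L) (C(L) = (2*L)*(L + 4) = (2*L)*(4 + L) = 2*L*(4 + L))
o = -4 (o = 1 - 5 = -4)
N = -¼ (N = 1/(-4) = -¼ ≈ -0.25000)
(N + 1/(-13 + C(-3)))² = (-¼ + 1/(-13 + 2*(-3)*(4 - 3)))² = (-¼ + 1/(-13 + 2*(-3)*1))² = (-¼ + 1/(-13 - 6))² = (-¼ + 1/(-19))² = (-¼ - 1/19)² = (-23/76)² = 529/5776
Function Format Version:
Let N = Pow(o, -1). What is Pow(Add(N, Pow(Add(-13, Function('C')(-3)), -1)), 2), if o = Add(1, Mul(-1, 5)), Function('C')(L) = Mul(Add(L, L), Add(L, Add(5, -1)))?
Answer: Rational(529, 5776) ≈ 0.091586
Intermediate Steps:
Function('C')(L) = Mul(2, L, Add(4, L)) (Function('C')(L) = Mul(Mul(2, L), Add(L, 4)) = Mul(Mul(2, L), Add(4, L)) = Mul(2, L, Add(4, L)))
o = -4 (o = Add(1, -5) = -4)
N = Rational(-1, 4) (N = Pow(-4, -1) = Rational(-1, 4) ≈ -0.25000)
Pow(Add(N, Pow(Add(-13, Function('C')(-3)), -1)), 2) = Pow(Add(Rational(-1, 4), Pow(Add(-13, Mul(2, -3, Add(4, -3))), -1)), 2) = Pow(Add(Rational(-1, 4), Pow(Add(-13, Mul(2, -3, 1)), -1)), 2) = Pow(Add(Rational(-1, 4), Pow(Add(-13, -6), -1)), 2) = Pow(Add(Rational(-1, 4), Pow(-19, -1)), 2) = Pow(Add(Rational(-1, 4), Rational(-1, 19)), 2) = Pow(Rational(-23, 76), 2) = Rational(529, 5776)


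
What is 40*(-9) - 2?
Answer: -362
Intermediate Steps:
40*(-9) - 2 = -360 - 2 = -362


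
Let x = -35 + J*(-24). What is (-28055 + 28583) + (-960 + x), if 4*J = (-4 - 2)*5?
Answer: -287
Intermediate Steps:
J = -15/2 (J = ((-4 - 2)*5)/4 = (-6*5)/4 = (¼)*(-30) = -15/2 ≈ -7.5000)
x = 145 (x = -35 - 15/2*(-24) = -35 + 180 = 145)
(-28055 + 28583) + (-960 + x) = (-28055 + 28583) + (-960 + 145) = 528 - 815 = -287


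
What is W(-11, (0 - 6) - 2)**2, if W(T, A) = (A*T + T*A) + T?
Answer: 27225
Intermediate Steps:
W(T, A) = T + 2*A*T (W(T, A) = (A*T + A*T) + T = 2*A*T + T = T + 2*A*T)
W(-11, (0 - 6) - 2)**2 = (-11*(1 + 2*((0 - 6) - 2)))**2 = (-11*(1 + 2*(-6 - 2)))**2 = (-11*(1 + 2*(-8)))**2 = (-11*(1 - 16))**2 = (-11*(-15))**2 = 165**2 = 27225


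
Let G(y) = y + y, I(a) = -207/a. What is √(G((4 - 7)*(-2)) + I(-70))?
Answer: √73290/70 ≈ 3.8674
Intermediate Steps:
G(y) = 2*y
√(G((4 - 7)*(-2)) + I(-70)) = √(2*((4 - 7)*(-2)) - 207/(-70)) = √(2*(-3*(-2)) - 207*(-1/70)) = √(2*6 + 207/70) = √(12 + 207/70) = √(1047/70) = √73290/70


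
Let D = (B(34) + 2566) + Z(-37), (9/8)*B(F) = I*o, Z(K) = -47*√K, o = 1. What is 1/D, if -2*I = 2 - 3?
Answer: 207882/540137977 + 3807*I*√37/540137977 ≈ 0.00038487 + 4.2873e-5*I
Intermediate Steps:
I = ½ (I = -(2 - 3)/2 = -½*(-1) = ½ ≈ 0.50000)
B(F) = 4/9 (B(F) = 8*((½)*1)/9 = (8/9)*(½) = 4/9)
D = 23098/9 - 47*I*√37 (D = (4/9 + 2566) - 47*I*√37 = 23098/9 - 47*I*√37 ≈ 2566.4 - 285.89*I)
1/D = 1/(23098/9 - 47*I*√37)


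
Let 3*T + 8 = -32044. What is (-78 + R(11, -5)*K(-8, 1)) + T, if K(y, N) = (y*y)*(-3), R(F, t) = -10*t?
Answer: -20362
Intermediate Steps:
T = -10684 (T = -8/3 + (1/3)*(-32044) = -8/3 - 32044/3 = -10684)
K(y, N) = -3*y**2 (K(y, N) = y**2*(-3) = -3*y**2)
(-78 + R(11, -5)*K(-8, 1)) + T = (-78 + (-10*(-5))*(-3*(-8)**2)) - 10684 = (-78 + 50*(-3*64)) - 10684 = (-78 + 50*(-192)) - 10684 = (-78 - 9600) - 10684 = -9678 - 10684 = -20362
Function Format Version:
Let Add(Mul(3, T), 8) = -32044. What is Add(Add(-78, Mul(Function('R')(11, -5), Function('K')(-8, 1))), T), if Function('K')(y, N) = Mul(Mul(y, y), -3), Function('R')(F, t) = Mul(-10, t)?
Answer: -20362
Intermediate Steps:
T = -10684 (T = Add(Rational(-8, 3), Mul(Rational(1, 3), -32044)) = Add(Rational(-8, 3), Rational(-32044, 3)) = -10684)
Function('K')(y, N) = Mul(-3, Pow(y, 2)) (Function('K')(y, N) = Mul(Pow(y, 2), -3) = Mul(-3, Pow(y, 2)))
Add(Add(-78, Mul(Function('R')(11, -5), Function('K')(-8, 1))), T) = Add(Add(-78, Mul(Mul(-10, -5), Mul(-3, Pow(-8, 2)))), -10684) = Add(Add(-78, Mul(50, Mul(-3, 64))), -10684) = Add(Add(-78, Mul(50, -192)), -10684) = Add(Add(-78, -9600), -10684) = Add(-9678, -10684) = -20362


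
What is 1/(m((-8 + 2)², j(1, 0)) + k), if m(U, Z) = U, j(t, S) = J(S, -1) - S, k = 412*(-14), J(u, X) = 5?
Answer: -1/5732 ≈ -0.00017446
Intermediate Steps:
k = -5768
j(t, S) = 5 - S
1/(m((-8 + 2)², j(1, 0)) + k) = 1/((-8 + 2)² - 5768) = 1/((-6)² - 5768) = 1/(36 - 5768) = 1/(-5732) = -1/5732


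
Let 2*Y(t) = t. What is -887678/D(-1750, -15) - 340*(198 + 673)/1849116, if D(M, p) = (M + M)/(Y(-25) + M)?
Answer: -28930030685321/64719060 ≈ -4.4701e+5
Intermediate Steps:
Y(t) = t/2
D(M, p) = 2*M/(-25/2 + M) (D(M, p) = (M + M)/((½)*(-25) + M) = (2*M)/(-25/2 + M) = 2*M/(-25/2 + M))
-887678/D(-1750, -15) - 340*(198 + 673)/1849116 = -887678/(4*(-1750)/(-25 + 2*(-1750))) - 340*(198 + 673)/1849116 = -887678/(4*(-1750)/(-25 - 3500)) - 340*871*(1/1849116) = -887678/(4*(-1750)/(-3525)) - 296140*1/1849116 = -887678/(4*(-1750)*(-1/3525)) - 74035/462279 = -887678/280/141 - 74035/462279 = -887678*141/280 - 74035/462279 = -62581299/140 - 74035/462279 = -28930030685321/64719060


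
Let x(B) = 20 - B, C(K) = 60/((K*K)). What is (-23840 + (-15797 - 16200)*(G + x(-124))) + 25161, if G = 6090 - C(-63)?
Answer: -5385622319/27 ≈ -1.9947e+8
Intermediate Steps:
C(K) = 60/K**2 (C(K) = 60/(K**2) = 60/K**2)
G = 8057050/1323 (G = 6090 - 60/(-63)**2 = 6090 - 60/3969 = 6090 - 1*20/1323 = 6090 - 20/1323 = 8057050/1323 ≈ 6090.0)
(-23840 + (-15797 - 16200)*(G + x(-124))) + 25161 = (-23840 + (-15797 - 16200)*(8057050/1323 + (20 - 1*(-124)))) + 25161 = (-23840 - 31997*(8057050/1323 + (20 + 124))) + 25161 = (-23840 - 31997*(8057050/1323 + 144)) + 25161 = (-23840 - 31997*8247562/1323) + 25161 = (-23840 - 5385657986/27) + 25161 = -5386301666/27 + 25161 = -5385622319/27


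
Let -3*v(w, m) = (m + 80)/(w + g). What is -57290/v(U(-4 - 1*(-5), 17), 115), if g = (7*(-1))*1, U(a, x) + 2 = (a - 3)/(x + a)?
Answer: -939556/117 ≈ -8030.4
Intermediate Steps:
U(a, x) = -2 + (-3 + a)/(a + x) (U(a, x) = -2 + (a - 3)/(x + a) = -2 + (-3 + a)/(a + x))
g = -7 (g = -7*1 = -7)
v(w, m) = -(80 + m)/(3*(-7 + w)) (v(w, m) = -(m + 80)/(3*(w - 7)) = -(80 + m)/(3*(-7 + w)))
-57290/v(U(-4 - 1*(-5), 17), 115) = -57290*3*(-7 + (-3 - (-4 - 1*(-5)) - 2*17)/((-4 - 1*(-5)) + 17))/(-80 - 1*115) = -57290*3*(-7 + (-3 - (-4 + 5) - 34)/((-4 + 5) + 17))/(-80 - 115) = -(80206/13 - 11458*(-3 - 1*1 - 34)/(13*(1 + 17))) = -57290/((1/3)*(-195)/(-7 + (-3 - 1 - 34)/18)) = -57290/((1/3)*(-195)/(-7 + (1/18)*(-38))) = -57290/((1/3)*(-195)/(-7 - 19/9)) = -57290/((1/3)*(-195)/(-82/9)) = -57290/((1/3)*(-9/82)*(-195)) = -57290/585/82 = -57290*82/585 = -939556/117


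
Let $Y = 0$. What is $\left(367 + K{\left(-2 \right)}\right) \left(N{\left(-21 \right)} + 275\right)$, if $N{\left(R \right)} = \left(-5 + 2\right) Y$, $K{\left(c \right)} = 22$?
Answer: $106975$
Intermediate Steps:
$N{\left(R \right)} = 0$ ($N{\left(R \right)} = \left(-5 + 2\right) 0 = \left(-3\right) 0 = 0$)
$\left(367 + K{\left(-2 \right)}\right) \left(N{\left(-21 \right)} + 275\right) = \left(367 + 22\right) \left(0 + 275\right) = 389 \cdot 275 = 106975$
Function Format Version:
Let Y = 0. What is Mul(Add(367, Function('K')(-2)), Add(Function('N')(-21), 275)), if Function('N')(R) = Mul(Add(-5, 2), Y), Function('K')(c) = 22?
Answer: 106975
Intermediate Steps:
Function('N')(R) = 0 (Function('N')(R) = Mul(Add(-5, 2), 0) = Mul(-3, 0) = 0)
Mul(Add(367, Function('K')(-2)), Add(Function('N')(-21), 275)) = Mul(Add(367, 22), Add(0, 275)) = Mul(389, 275) = 106975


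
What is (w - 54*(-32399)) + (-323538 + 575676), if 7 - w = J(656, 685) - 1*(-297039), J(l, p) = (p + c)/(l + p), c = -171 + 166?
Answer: 2285937652/1341 ≈ 1.7047e+6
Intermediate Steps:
c = -5
J(l, p) = (-5 + p)/(l + p) (J(l, p) = (p - 5)/(l + p) = (-5 + p)/(l + p))
w = -398320592/1341 (w = 7 - ((-5 + 685)/(656 + 685) - 1*(-297039)) = 7 - (680/1341 + 297039) = 7 - 1*398329979/1341 = 7 - 398329979/1341 = -398320592/1341 ≈ -2.9703e+5)
(w - 54*(-32399)) + (-323538 + 575676) = (-398320592/1341 - 54*(-32399)) + (-323538 + 575676) = (-398320592/1341 + 1749546) + 252138 = 1947820594/1341 + 252138 = 2285937652/1341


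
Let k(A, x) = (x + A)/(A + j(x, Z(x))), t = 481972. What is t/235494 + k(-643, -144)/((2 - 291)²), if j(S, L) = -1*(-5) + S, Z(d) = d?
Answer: 15739712980981/7690459500234 ≈ 2.0467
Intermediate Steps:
j(S, L) = 5 + S
k(A, x) = (A + x)/(5 + A + x) (k(A, x) = (x + A)/(A + (5 + x)) = (A + x)/(5 + A + x))
t/235494 + k(-643, -144)/((2 - 291)²) = 481972/235494 + ((-643 - 144)/(5 - 643 - 144))/((2 - 291)²) = 481972*(1/235494) + (-787/(-782))/((-289)²) = 240986/117747 - 1/782*(-787)/83521 = 240986/117747 + (787/782)*(1/83521) = 240986/117747 + 787/65313422 = 15739712980981/7690459500234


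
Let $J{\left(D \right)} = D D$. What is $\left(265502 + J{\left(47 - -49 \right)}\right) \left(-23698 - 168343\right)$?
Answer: $-52757119438$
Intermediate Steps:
$J{\left(D \right)} = D^{2}$
$\left(265502 + J{\left(47 - -49 \right)}\right) \left(-23698 - 168343\right) = \left(265502 + \left(47 - -49\right)^{2}\right) \left(-23698 - 168343\right) = \left(265502 + \left(47 + 49\right)^{2}\right) \left(-192041\right) = \left(265502 + 96^{2}\right) \left(-192041\right) = \left(265502 + 9216\right) \left(-192041\right) = 274718 \left(-192041\right) = -52757119438$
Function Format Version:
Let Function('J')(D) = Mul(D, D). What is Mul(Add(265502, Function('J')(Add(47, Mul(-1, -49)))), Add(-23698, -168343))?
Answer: -52757119438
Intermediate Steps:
Function('J')(D) = Pow(D, 2)
Mul(Add(265502, Function('J')(Add(47, Mul(-1, -49)))), Add(-23698, -168343)) = Mul(Add(265502, Pow(Add(47, Mul(-1, -49)), 2)), Add(-23698, -168343)) = Mul(Add(265502, Pow(Add(47, 49), 2)), -192041) = Mul(Add(265502, Pow(96, 2)), -192041) = Mul(Add(265502, 9216), -192041) = Mul(274718, -192041) = -52757119438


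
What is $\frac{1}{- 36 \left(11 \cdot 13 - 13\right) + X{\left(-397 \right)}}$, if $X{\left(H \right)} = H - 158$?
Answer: $- \frac{1}{5235} \approx -0.00019102$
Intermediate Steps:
$X{\left(H \right)} = -158 + H$
$\frac{1}{- 36 \left(11 \cdot 13 - 13\right) + X{\left(-397 \right)}} = \frac{1}{- 36 \left(11 \cdot 13 - 13\right) - 555} = \frac{1}{- 36 \left(143 - 13\right) - 555} = \frac{1}{\left(-36\right) 130 - 555} = \frac{1}{-4680 - 555} = \frac{1}{-5235} = - \frac{1}{5235}$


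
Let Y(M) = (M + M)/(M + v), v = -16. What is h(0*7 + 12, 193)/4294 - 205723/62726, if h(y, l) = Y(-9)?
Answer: -11041617491/3366818050 ≈ -3.2795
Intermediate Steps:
Y(M) = 2*M/(-16 + M) (Y(M) = (M + M)/(M - 16) = (2*M)/(-16 + M) = 2*M/(-16 + M))
h(y, l) = 18/25 (h(y, l) = 2*(-9)/(-16 - 9) = 2*(-9)/(-25) = 2*(-9)*(-1/25) = 18/25)
h(0*7 + 12, 193)/4294 - 205723/62726 = (18/25)/4294 - 205723/62726 = (18/25)*(1/4294) - 205723*1/62726 = 9/53675 - 205723/62726 = -11041617491/3366818050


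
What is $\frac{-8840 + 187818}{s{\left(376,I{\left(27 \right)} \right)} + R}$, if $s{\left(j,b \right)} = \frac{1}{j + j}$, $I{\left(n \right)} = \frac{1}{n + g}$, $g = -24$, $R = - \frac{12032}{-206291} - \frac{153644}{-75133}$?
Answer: $\frac{2086068199531809568}{24530229006023} \approx 85041.0$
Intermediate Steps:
$R = \frac{32599374660}{15499261703}$ ($R = \left(-12032\right) \left(- \frac{1}{206291}\right) - - \frac{153644}{75133} = \frac{12032}{206291} + \frac{153644}{75133} = \frac{32599374660}{15499261703} \approx 2.1033$)
$I{\left(n \right)} = \frac{1}{-24 + n}$ ($I{\left(n \right)} = \frac{1}{n - 24} = \frac{1}{-24 + n}$)
$s{\left(j,b \right)} = \frac{1}{2 j}$
$\frac{-8840 + 187818}{s{\left(376,I{\left(27 \right)} \right)} + R} = \frac{-8840 + 187818}{\frac{1}{2 \cdot 376} + \frac{32599374660}{15499261703}} = \frac{178978}{\frac{1}{2} \cdot \frac{1}{376} + \frac{32599374660}{15499261703}} = \frac{178978}{\frac{1}{752} + \frac{32599374660}{15499261703}} = \frac{178978}{\frac{24530229006023}{11655444800656}} = 178978 \cdot \frac{11655444800656}{24530229006023} = \frac{2086068199531809568}{24530229006023}$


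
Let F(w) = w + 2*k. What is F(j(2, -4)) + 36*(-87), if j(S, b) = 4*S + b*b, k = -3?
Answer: -3114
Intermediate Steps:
j(S, b) = b² + 4*S (j(S, b) = 4*S + b² = b² + 4*S)
F(w) = -6 + w (F(w) = w + 2*(-3) = w - 6 = -6 + w)
F(j(2, -4)) + 36*(-87) = (-6 + ((-4)² + 4*2)) + 36*(-87) = (-6 + (16 + 8)) - 3132 = (-6 + 24) - 3132 = 18 - 3132 = -3114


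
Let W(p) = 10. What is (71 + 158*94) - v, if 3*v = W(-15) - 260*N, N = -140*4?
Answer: -100841/3 ≈ -33614.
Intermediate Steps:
N = -560
v = 145610/3 (v = (10 - 260*(-560))/3 = (10 + 145600)/3 = (⅓)*145610 = 145610/3 ≈ 48537.)
(71 + 158*94) - v = (71 + 158*94) - 1*145610/3 = (71 + 14852) - 145610/3 = 14923 - 145610/3 = -100841/3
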